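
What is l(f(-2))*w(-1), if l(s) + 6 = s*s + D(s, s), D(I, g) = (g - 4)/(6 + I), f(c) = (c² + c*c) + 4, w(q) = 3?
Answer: 1246/3 ≈ 415.33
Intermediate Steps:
f(c) = 4 + 2*c² (f(c) = (c² + c²) + 4 = 2*c² + 4 = 4 + 2*c²)
D(I, g) = (-4 + g)/(6 + I)
l(s) = -6 + s² + (-4 + s)/(6 + s) (l(s) = -6 + (s*s + (-4 + s)/(6 + s)) = -6 + (s² + (-4 + s)/(6 + s)) = -6 + s² + (-4 + s)/(6 + s))
l(f(-2))*w(-1) = ((-4 + (4 + 2*(-2)²) + (-6 + (4 + 2*(-2)²)²)*(6 + (4 + 2*(-2)²)))/(6 + (4 + 2*(-2)²)))*3 = ((-4 + (4 + 2*4) + (-6 + (4 + 2*4)²)*(6 + (4 + 2*4)))/(6 + (4 + 2*4)))*3 = ((-4 + (4 + 8) + (-6 + (4 + 8)²)*(6 + (4 + 8)))/(6 + (4 + 8)))*3 = ((-4 + 12 + (-6 + 12²)*(6 + 12))/(6 + 12))*3 = ((-4 + 12 + (-6 + 144)*18)/18)*3 = ((-4 + 12 + 138*18)/18)*3 = ((-4 + 12 + 2484)/18)*3 = ((1/18)*2492)*3 = (1246/9)*3 = 1246/3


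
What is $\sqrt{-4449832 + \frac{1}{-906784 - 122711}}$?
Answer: $\frac{i \sqrt{4716198743389835295}}{1029495} \approx 2109.5 i$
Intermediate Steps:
$\sqrt{-4449832 + \frac{1}{-906784 - 122711}} = \sqrt{-4449832 + \frac{1}{-1029495}} = \sqrt{-4449832 - \frac{1}{1029495}} = \sqrt{- \frac{4581079794841}{1029495}} = \frac{i \sqrt{4716198743389835295}}{1029495}$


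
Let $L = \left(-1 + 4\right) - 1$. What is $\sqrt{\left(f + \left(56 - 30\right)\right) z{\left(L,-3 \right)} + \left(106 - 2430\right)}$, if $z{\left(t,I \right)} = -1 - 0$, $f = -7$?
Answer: $i \sqrt{2343} \approx 48.405 i$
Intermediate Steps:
$L = 2$ ($L = 3 - 1 = 2$)
$z{\left(t,I \right)} = -1$ ($z{\left(t,I \right)} = -1 + 0 = -1$)
$\sqrt{\left(f + \left(56 - 30\right)\right) z{\left(L,-3 \right)} + \left(106 - 2430\right)} = \sqrt{\left(-7 + \left(56 - 30\right)\right) \left(-1\right) + \left(106 - 2430\right)} = \sqrt{\left(-7 + 26\right) \left(-1\right) + \left(106 - 2430\right)} = \sqrt{19 \left(-1\right) - 2324} = \sqrt{-19 - 2324} = \sqrt{-2343} = i \sqrt{2343}$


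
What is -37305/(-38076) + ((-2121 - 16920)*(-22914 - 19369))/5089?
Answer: 10218527054991/64589588 ≈ 1.5821e+5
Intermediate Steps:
-37305/(-38076) + ((-2121 - 16920)*(-22914 - 19369))/5089 = -37305*(-1/38076) - 19041*(-42283)*(1/5089) = 12435/12692 + 805110603*(1/5089) = 12435/12692 + 805110603/5089 = 10218527054991/64589588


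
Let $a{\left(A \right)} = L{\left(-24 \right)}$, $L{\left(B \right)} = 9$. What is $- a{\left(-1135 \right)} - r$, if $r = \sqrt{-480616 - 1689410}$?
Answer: $-9 - 3 i \sqrt{241114} \approx -9.0 - 1473.1 i$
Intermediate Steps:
$a{\left(A \right)} = 9$
$r = 3 i \sqrt{241114}$ ($r = \sqrt{-480616 - 1689410} = \sqrt{-2170026} = 3 i \sqrt{241114} \approx 1473.1 i$)
$- a{\left(-1135 \right)} - r = \left(-1\right) 9 - 3 i \sqrt{241114} = -9 - 3 i \sqrt{241114}$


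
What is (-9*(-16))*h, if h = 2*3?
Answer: 864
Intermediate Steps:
h = 6
(-9*(-16))*h = -9*(-16)*6 = 144*6 = 864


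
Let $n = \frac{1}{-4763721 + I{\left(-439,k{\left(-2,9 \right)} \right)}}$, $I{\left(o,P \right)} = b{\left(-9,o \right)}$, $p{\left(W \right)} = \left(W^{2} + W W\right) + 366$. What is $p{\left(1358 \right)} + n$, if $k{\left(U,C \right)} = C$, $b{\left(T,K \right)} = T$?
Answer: $\frac{17571942268619}{4763730} \approx 3.6887 \cdot 10^{6}$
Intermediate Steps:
$p{\left(W \right)} = 366 + 2 W^{2}$ ($p{\left(W \right)} = \left(W^{2} + W^{2}\right) + 366 = 2 W^{2} + 366 = 366 + 2 W^{2}$)
$I{\left(o,P \right)} = -9$
$n = - \frac{1}{4763730}$ ($n = \frac{1}{-4763721 - 9} = \frac{1}{-4763730} = - \frac{1}{4763730} \approx -2.0992 \cdot 10^{-7}$)
$p{\left(1358 \right)} + n = \left(366 + 2 \cdot 1358^{2}\right) - \frac{1}{4763730} = \left(366 + 2 \cdot 1844164\right) - \frac{1}{4763730} = \left(366 + 3688328\right) - \frac{1}{4763730} = 3688694 - \frac{1}{4763730} = \frac{17571942268619}{4763730}$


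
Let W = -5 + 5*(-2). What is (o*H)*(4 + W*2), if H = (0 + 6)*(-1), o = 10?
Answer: 1560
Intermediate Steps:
W = -15 (W = -5 - 10 = -15)
H = -6 (H = 6*(-1) = -6)
(o*H)*(4 + W*2) = (10*(-6))*(4 - 15*2) = -60*(4 - 30) = -60*(-26) = 1560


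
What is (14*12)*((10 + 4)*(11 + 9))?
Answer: 47040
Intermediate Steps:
(14*12)*((10 + 4)*(11 + 9)) = 168*(14*20) = 168*280 = 47040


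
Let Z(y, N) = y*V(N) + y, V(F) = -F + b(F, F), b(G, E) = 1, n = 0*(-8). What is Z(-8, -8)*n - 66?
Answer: -66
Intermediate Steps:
n = 0
V(F) = 1 - F (V(F) = -F + 1 = 1 - F)
Z(y, N) = y + y*(1 - N) (Z(y, N) = y*(1 - N) + y = y + y*(1 - N))
Z(-8, -8)*n - 66 = -8*(2 - 1*(-8))*0 - 66 = -8*(2 + 8)*0 - 66 = -8*10*0 - 66 = -80*0 - 66 = 0 - 66 = -66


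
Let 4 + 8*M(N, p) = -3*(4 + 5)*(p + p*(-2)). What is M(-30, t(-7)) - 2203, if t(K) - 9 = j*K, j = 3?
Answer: -2244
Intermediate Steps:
t(K) = 9 + 3*K
M(N, p) = -1/2 + 27*p/8 (M(N, p) = -1/2 + (-3*(4 + 5)*(p + p*(-2)))/8 = -1/2 + (-27*(p - 2*p))/8 = -1/2 + (-27*(-p))/8 = -1/2 + (-(-27)*p)/8 = -1/2 + (27*p)/8 = -1/2 + 27*p/8)
M(-30, t(-7)) - 2203 = (-1/2 + 27*(9 + 3*(-7))/8) - 2203 = (-1/2 + 27*(9 - 21)/8) - 2203 = (-1/2 + (27/8)*(-12)) - 2203 = (-1/2 - 81/2) - 2203 = -41 - 2203 = -2244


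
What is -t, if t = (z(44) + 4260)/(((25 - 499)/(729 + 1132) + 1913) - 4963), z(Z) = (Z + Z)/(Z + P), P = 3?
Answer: 93193297/66699157 ≈ 1.3972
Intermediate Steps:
z(Z) = 2*Z/(3 + Z) (z(Z) = (Z + Z)/(Z + 3) = (2*Z)/(3 + Z) = 2*Z/(3 + Z))
t = -93193297/66699157 (t = (2*44/(3 + 44) + 4260)/(((25 - 499)/(729 + 1132) + 1913) - 4963) = (2*44/47 + 4260)/((-474/1861 + 1913) - 4963) = (2*44*(1/47) + 4260)/((-474*1/1861 + 1913) - 4963) = (88/47 + 4260)/((-474/1861 + 1913) - 4963) = 200308/(47*(3559619/1861 - 4963)) = 200308/(47*(-5676524/1861)) = (200308/47)*(-1861/5676524) = -93193297/66699157 ≈ -1.3972)
-t = -1*(-93193297/66699157) = 93193297/66699157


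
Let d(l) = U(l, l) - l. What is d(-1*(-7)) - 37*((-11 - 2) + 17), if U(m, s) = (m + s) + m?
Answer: -134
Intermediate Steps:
U(m, s) = s + 2*m
d(l) = 2*l (d(l) = (l + 2*l) - l = 3*l - l = 2*l)
d(-1*(-7)) - 37*((-11 - 2) + 17) = 2*(-1*(-7)) - 37*((-11 - 2) + 17) = 2*7 - 37*(-13 + 17) = 14 - 37*4 = 14 - 148 = -134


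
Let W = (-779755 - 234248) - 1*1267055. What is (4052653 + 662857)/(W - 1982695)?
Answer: -4715510/4263753 ≈ -1.1060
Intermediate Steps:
W = -2281058 (W = -1014003 - 1267055 = -2281058)
(4052653 + 662857)/(W - 1982695) = (4052653 + 662857)/(-2281058 - 1982695) = 4715510/(-4263753) = 4715510*(-1/4263753) = -4715510/4263753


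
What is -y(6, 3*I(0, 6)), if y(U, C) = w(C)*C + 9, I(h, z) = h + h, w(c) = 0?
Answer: -9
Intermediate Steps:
I(h, z) = 2*h
y(U, C) = 9 (y(U, C) = 0*C + 9 = 0 + 9 = 9)
-y(6, 3*I(0, 6)) = -1*9 = -9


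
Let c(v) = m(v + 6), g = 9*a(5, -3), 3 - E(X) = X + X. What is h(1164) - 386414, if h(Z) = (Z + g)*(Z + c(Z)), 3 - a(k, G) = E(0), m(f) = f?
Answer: 2330362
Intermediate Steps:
E(X) = 3 - 2*X (E(X) = 3 - (X + X) = 3 - 2*X)
a(k, G) = 0 (a(k, G) = 3 - (3 - 2*0) = 3 - (3 + 0) = 3 - 1*3 = 3 - 3 = 0)
g = 0 (g = 9*0 = 0)
c(v) = 6 + v (c(v) = v + 6 = 6 + v)
h(Z) = Z*(6 + 2*Z) (h(Z) = (Z + 0)*(Z + (6 + Z)) = Z*(6 + 2*Z))
h(1164) - 386414 = 2*1164*(3 + 1164) - 386414 = 2*1164*1167 - 386414 = 2716776 - 386414 = 2330362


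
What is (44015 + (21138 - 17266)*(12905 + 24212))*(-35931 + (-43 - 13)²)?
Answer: -4714643274005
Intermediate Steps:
(44015 + (21138 - 17266)*(12905 + 24212))*(-35931 + (-43 - 13)²) = (44015 + 3872*37117)*(-35931 + (-56)²) = (44015 + 143717024)*(-35931 + 3136) = 143761039*(-32795) = -4714643274005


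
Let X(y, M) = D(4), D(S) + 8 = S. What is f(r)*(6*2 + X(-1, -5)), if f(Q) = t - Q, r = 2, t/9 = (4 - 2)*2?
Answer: 272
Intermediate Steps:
D(S) = -8 + S
X(y, M) = -4 (X(y, M) = -8 + 4 = -4)
t = 36 (t = 9*((4 - 2)*2) = 9*(2*2) = 9*4 = 36)
f(Q) = 36 - Q
f(r)*(6*2 + X(-1, -5)) = (36 - 1*2)*(6*2 - 4) = (36 - 2)*(12 - 4) = 34*8 = 272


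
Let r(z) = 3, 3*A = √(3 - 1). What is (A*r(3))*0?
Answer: 0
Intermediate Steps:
A = √2/3 (A = √(3 - 1)/3 = √2/3 ≈ 0.47140)
(A*r(3))*0 = ((√2/3)*3)*0 = √2*0 = 0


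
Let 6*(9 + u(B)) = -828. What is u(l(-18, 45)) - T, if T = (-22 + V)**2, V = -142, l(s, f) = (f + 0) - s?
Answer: -27043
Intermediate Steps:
l(s, f) = f - s
u(B) = -147 (u(B) = -9 + (1/6)*(-828) = -9 - 138 = -147)
T = 26896 (T = (-22 - 142)**2 = (-164)**2 = 26896)
u(l(-18, 45)) - T = -147 - 1*26896 = -147 - 26896 = -27043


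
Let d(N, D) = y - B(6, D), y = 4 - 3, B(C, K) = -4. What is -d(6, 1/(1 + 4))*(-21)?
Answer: 105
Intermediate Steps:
y = 1
d(N, D) = 5 (d(N, D) = 1 - 1*(-4) = 1 + 4 = 5)
-d(6, 1/(1 + 4))*(-21) = -1*5*(-21) = -5*(-21) = 105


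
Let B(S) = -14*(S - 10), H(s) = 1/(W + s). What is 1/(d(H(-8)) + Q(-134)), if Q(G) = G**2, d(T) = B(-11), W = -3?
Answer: 1/18250 ≈ 5.4795e-5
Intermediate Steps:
H(s) = 1/(-3 + s)
B(S) = 140 - 14*S (B(S) = -14*(-10 + S) = 140 - 14*S)
d(T) = 294 (d(T) = 140 - 14*(-11) = 140 + 154 = 294)
1/(d(H(-8)) + Q(-134)) = 1/(294 + (-134)**2) = 1/(294 + 17956) = 1/18250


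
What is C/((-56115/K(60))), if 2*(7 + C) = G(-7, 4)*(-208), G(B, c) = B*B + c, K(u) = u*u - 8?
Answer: 19824248/56115 ≈ 353.28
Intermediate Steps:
K(u) = -8 + u² (K(u) = u² - 8 = -8 + u²)
G(B, c) = c + B² (G(B, c) = B² + c = c + B²)
C = -5519 (C = -7 + ((4 + (-7)²)*(-208))/2 = -7 + ((4 + 49)*(-208))/2 = -7 + (53*(-208))/2 = -7 + (½)*(-11024) = -7 - 5512 = -5519)
C/((-56115/K(60))) = -5519/((-56115/(-8 + 60²))) = -5519/((-56115/(-8 + 3600))) = -5519/((-56115/3592)) = -5519/((-56115*1/3592)) = -5519/(-56115/3592) = -5519*(-3592/56115) = 19824248/56115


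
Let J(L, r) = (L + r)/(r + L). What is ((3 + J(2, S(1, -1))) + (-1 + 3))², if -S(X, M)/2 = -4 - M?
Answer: 36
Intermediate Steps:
S(X, M) = 8 + 2*M (S(X, M) = -2*(-4 - M) = 8 + 2*M)
J(L, r) = 1 (J(L, r) = (L + r)/(L + r) = 1)
((3 + J(2, S(1, -1))) + (-1 + 3))² = ((3 + 1) + (-1 + 3))² = (4 + 2)² = 6² = 36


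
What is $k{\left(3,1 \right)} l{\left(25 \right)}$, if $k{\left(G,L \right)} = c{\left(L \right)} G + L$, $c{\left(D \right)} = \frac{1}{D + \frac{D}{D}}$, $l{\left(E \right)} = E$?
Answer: $\frac{125}{2} \approx 62.5$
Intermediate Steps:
$c{\left(D \right)} = \frac{1}{1 + D}$ ($c{\left(D \right)} = \frac{1}{D + 1} = \frac{1}{1 + D}$)
$k{\left(G,L \right)} = L + \frac{G}{1 + L}$ ($k{\left(G,L \right)} = \frac{G}{1 + L} + L = L + \frac{G}{1 + L}$)
$k{\left(3,1 \right)} l{\left(25 \right)} = \frac{3 + 1 \left(1 + 1\right)}{1 + 1} \cdot 25 = \frac{3 + 1 \cdot 2}{2} \cdot 25 = \frac{3 + 2}{2} \cdot 25 = \frac{1}{2} \cdot 5 \cdot 25 = \frac{5}{2} \cdot 25 = \frac{125}{2}$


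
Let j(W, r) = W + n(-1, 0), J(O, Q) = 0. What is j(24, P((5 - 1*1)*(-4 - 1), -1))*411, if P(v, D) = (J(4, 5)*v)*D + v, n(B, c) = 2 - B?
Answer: 11097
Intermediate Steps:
P(v, D) = v (P(v, D) = (0*v)*D + v = 0*D + v = 0 + v = v)
j(W, r) = 3 + W (j(W, r) = W + (2 - 1*(-1)) = W + (2 + 1) = W + 3 = 3 + W)
j(24, P((5 - 1*1)*(-4 - 1), -1))*411 = (3 + 24)*411 = 27*411 = 11097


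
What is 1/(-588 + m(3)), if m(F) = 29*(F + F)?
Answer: -1/414 ≈ -0.0024155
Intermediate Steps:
m(F) = 58*F (m(F) = 29*(2*F) = 58*F)
1/(-588 + m(3)) = 1/(-588 + 58*3) = 1/(-588 + 174) = 1/(-414) = -1/414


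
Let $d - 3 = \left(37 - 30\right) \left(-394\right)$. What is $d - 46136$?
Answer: $-48891$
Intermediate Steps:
$d = -2755$ ($d = 3 + \left(37 - 30\right) \left(-394\right) = 3 + 7 \left(-394\right) = 3 - 2758 = -2755$)
$d - 46136 = -2755 - 46136 = -48891$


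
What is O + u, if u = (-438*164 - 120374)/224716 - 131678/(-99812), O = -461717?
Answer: -647250209650368/1401834587 ≈ -4.6172e+5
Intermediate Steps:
u = 650355511/1401834587 (u = (-71832 - 120374)*(1/224716) - 131678*(-1/99812) = -192206*1/224716 + 65839/49906 = -96103/112358 + 65839/49906 = 650355511/1401834587 ≈ 0.46393)
O + u = -461717 + 650355511/1401834587 = -647250209650368/1401834587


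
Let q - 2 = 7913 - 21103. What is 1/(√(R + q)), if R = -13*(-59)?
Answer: -I*√12421/12421 ≈ -0.0089727*I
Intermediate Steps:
R = 767
q = -13188 (q = 2 + (7913 - 21103) = 2 - 13190 = -13188)
1/(√(R + q)) = 1/(√(767 - 13188)) = 1/(√(-12421)) = 1/(I*√12421) = -I*√12421/12421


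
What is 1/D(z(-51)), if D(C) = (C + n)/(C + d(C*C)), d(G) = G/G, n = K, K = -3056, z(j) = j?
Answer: 50/3107 ≈ 0.016093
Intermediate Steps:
n = -3056
d(G) = 1
D(C) = (-3056 + C)/(1 + C) (D(C) = (C - 3056)/(C + 1) = (-3056 + C)/(1 + C))
1/D(z(-51)) = 1/((-3056 - 51)/(1 - 51)) = 1/(-3107/(-50)) = 1/(-1/50*(-3107)) = 1/(3107/50) = 50/3107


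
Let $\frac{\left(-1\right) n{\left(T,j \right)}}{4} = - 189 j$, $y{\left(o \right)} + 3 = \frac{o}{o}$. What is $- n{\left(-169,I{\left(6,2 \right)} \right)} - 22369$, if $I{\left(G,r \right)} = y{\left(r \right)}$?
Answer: $-20857$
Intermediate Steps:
$y{\left(o \right)} = -2$ ($y{\left(o \right)} = -3 + \frac{o}{o} = -3 + 1 = -2$)
$I{\left(G,r \right)} = -2$
$n{\left(T,j \right)} = 756 j$ ($n{\left(T,j \right)} = - 4 \left(- 189 j\right) = 756 j$)
$- n{\left(-169,I{\left(6,2 \right)} \right)} - 22369 = - 756 \left(-2\right) - 22369 = \left(-1\right) \left(-1512\right) - 22369 = 1512 - 22369 = -20857$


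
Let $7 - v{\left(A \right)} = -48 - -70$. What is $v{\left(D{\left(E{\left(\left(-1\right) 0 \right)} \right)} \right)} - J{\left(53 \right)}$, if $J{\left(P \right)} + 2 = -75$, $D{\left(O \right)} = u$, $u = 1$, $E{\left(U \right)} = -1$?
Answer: $62$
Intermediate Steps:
$D{\left(O \right)} = 1$
$J{\left(P \right)} = -77$ ($J{\left(P \right)} = -2 - 75 = -77$)
$v{\left(A \right)} = -15$ ($v{\left(A \right)} = 7 - \left(-48 - -70\right) = 7 - \left(-48 + 70\right) = 7 - 22 = -15$)
$v{\left(D{\left(E{\left(\left(-1\right) 0 \right)} \right)} \right)} - J{\left(53 \right)} = -15 - -77 = -15 + 77 = 62$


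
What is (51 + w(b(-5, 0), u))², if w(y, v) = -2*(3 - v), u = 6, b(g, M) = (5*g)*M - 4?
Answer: 3249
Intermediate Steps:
b(g, M) = -4 + 5*M*g (b(g, M) = 5*M*g - 4 = -4 + 5*M*g)
w(y, v) = -6 + 2*v
(51 + w(b(-5, 0), u))² = (51 + (-6 + 2*6))² = (51 + (-6 + 12))² = (51 + 6)² = 57² = 3249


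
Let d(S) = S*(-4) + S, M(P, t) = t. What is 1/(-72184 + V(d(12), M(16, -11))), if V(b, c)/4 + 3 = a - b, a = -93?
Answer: -1/72424 ≈ -1.3808e-5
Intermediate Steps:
d(S) = -3*S (d(S) = -4*S + S = -3*S)
V(b, c) = -384 - 4*b (V(b, c) = -12 + 4*(-93 - b) = -12 + (-372 - 4*b) = -384 - 4*b)
1/(-72184 + V(d(12), M(16, -11))) = 1/(-72184 + (-384 - (-12)*12)) = 1/(-72184 + (-384 - 4*(-36))) = 1/(-72184 + (-384 + 144)) = 1/(-72184 - 240) = 1/(-72424) = -1/72424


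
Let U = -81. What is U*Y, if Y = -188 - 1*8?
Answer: 15876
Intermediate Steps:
Y = -196 (Y = -188 - 8 = -196)
U*Y = -81*(-196) = 15876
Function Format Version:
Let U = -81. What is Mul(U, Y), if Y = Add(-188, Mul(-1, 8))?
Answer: 15876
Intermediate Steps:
Y = -196 (Y = Add(-188, -8) = -196)
Mul(U, Y) = Mul(-81, -196) = 15876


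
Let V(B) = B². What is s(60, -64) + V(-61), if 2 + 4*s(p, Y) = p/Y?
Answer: 238097/64 ≈ 3720.3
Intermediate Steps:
s(p, Y) = -½ + p/(4*Y) (s(p, Y) = -½ + (p/Y)/4 = -½ + p/(4*Y))
s(60, -64) + V(-61) = (¼)*(60 - 2*(-64))/(-64) + (-61)² = (¼)*(-1/64)*(60 + 128) + 3721 = (¼)*(-1/64)*188 + 3721 = -47/64 + 3721 = 238097/64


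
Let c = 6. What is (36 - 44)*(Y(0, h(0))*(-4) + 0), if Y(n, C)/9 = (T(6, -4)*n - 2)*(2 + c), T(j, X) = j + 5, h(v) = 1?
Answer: -4608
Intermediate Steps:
T(j, X) = 5 + j
Y(n, C) = -144 + 792*n (Y(n, C) = 9*(((5 + 6)*n - 2)*(2 + 6)) = 9*((11*n - 2)*8) = 9*((-2 + 11*n)*8) = 9*(-16 + 88*n) = -144 + 792*n)
(36 - 44)*(Y(0, h(0))*(-4) + 0) = (36 - 44)*((-144 + 792*0)*(-4) + 0) = -8*((-144 + 0)*(-4) + 0) = -8*(-144*(-4) + 0) = -8*(576 + 0) = -8*576 = -4608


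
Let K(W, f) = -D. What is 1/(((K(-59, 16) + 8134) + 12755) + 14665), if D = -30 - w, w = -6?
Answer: 1/35578 ≈ 2.8107e-5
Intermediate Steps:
D = -24 (D = -30 - 1*(-6) = -30 + 6 = -24)
K(W, f) = 24 (K(W, f) = -1*(-24) = 24)
1/(((K(-59, 16) + 8134) + 12755) + 14665) = 1/(((24 + 8134) + 12755) + 14665) = 1/((8158 + 12755) + 14665) = 1/(20913 + 14665) = 1/35578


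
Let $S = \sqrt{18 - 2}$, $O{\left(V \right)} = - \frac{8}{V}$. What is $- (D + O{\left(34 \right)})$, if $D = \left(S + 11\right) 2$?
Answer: $- \frac{506}{17} \approx -29.765$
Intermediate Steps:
$S = 4$ ($S = \sqrt{16} = 4$)
$D = 30$ ($D = \left(4 + 11\right) 2 = 15 \cdot 2 = 30$)
$- (D + O{\left(34 \right)}) = - (30 - \frac{8}{34}) = - (30 - \frac{4}{17}) = \left(-1\right) \frac{506}{17} = - \frac{506}{17}$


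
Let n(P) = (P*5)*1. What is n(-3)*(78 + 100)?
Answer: -2670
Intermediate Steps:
n(P) = 5*P (n(P) = (5*P)*1 = 5*P)
n(-3)*(78 + 100) = (5*(-3))*(78 + 100) = -15*178 = -2670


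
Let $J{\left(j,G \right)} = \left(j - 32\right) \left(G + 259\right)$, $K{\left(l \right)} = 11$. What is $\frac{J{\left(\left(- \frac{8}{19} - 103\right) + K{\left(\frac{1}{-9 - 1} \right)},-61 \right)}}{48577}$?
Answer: $- \frac{468072}{922963} \approx -0.50714$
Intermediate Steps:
$J{\left(j,G \right)} = \left(-32 + j\right) \left(259 + G\right)$
$\frac{J{\left(\left(- \frac{8}{19} - 103\right) + K{\left(\frac{1}{-9 - 1} \right)},-61 \right)}}{48577} = \frac{-8288 - -1952 + 259 \left(\left(- \frac{8}{19} - 103\right) + 11\right) - 61 \left(\left(- \frac{8}{19} - 103\right) + 11\right)}{48577} = \left(-8288 + 1952 + 259 \left(\left(\left(-8\right) \frac{1}{19} - 103\right) + 11\right) - 61 \left(\left(\left(-8\right) \frac{1}{19} - 103\right) + 11\right)\right) \frac{1}{48577} = \left(-8288 + 1952 + 259 \left(\left(- \frac{8}{19} - 103\right) + 11\right) - 61 \left(\left(- \frac{8}{19} - 103\right) + 11\right)\right) \frac{1}{48577} = \left(-8288 + 1952 + 259 \left(- \frac{1965}{19} + 11\right) - 61 \left(- \frac{1965}{19} + 11\right)\right) \frac{1}{48577} = \left(-8288 + 1952 + 259 \left(- \frac{1756}{19}\right) - - \frac{107116}{19}\right) \frac{1}{48577} = \left(-8288 + 1952 - \frac{454804}{19} + \frac{107116}{19}\right) \frac{1}{48577} = \left(- \frac{468072}{19}\right) \frac{1}{48577} = - \frac{468072}{922963}$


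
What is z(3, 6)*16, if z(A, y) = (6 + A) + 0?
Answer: 144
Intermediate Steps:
z(A, y) = 6 + A
z(3, 6)*16 = (6 + 3)*16 = 9*16 = 144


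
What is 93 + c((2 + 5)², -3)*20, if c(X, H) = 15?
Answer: 393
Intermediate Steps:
93 + c((2 + 5)², -3)*20 = 93 + 15*20 = 93 + 300 = 393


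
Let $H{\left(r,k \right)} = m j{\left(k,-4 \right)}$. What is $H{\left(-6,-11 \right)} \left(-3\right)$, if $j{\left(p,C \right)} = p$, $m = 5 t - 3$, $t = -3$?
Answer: $-594$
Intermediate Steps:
$m = -18$ ($m = 5 \left(-3\right) - 3 = -15 - 3 = -18$)
$H{\left(r,k \right)} = - 18 k$
$H{\left(-6,-11 \right)} \left(-3\right) = \left(-18\right) \left(-11\right) \left(-3\right) = 198 \left(-3\right) = -594$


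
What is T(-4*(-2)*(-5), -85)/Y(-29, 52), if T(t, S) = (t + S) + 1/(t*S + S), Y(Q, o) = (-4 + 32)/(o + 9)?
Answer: -12638407/46410 ≈ -272.32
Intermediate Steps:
Y(Q, o) = 28/(9 + o)
T(t, S) = S + t + 1/(S + S*t) (T(t, S) = (S + t) + 1/(S*t + S) = (S + t) + 1/(S + S*t) = S + t + 1/(S + S*t))
T(-4*(-2)*(-5), -85)/Y(-29, 52) = ((1 + (-85)² - 85*(-4*(-2))*(-5) - 85*(-4*(-2)*(-5))² + (-4*(-2)*(-5))*(-85)²)/((-85)*(1 - 4*(-2)*(-5))))/((28/(9 + 52))) = (-(1 + 7225 - 680*(-5) - 85*(8*(-5))² + (8*(-5))*7225)/(85*(1 + 8*(-5))))/((28/61)) = (-(1 + 7225 - 85*(-40) - 85*(-40)² - 40*7225)/(85*(1 - 40)))/((28*(1/61))) = (-1/85*(1 + 7225 + 3400 - 85*1600 - 289000)/(-39))/(28/61) = -1/85*(-1/39)*(1 + 7225 + 3400 - 136000 - 289000)*(61/28) = -1/85*(-1/39)*(-414374)*(61/28) = -414374/3315*61/28 = -12638407/46410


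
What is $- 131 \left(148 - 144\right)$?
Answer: $-524$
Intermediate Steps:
$- 131 \left(148 - 144\right) = \left(-131\right) 4 = -524$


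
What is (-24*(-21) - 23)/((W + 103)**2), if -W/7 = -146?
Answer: 481/1265625 ≈ 0.00038005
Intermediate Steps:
W = 1022 (W = -7*(-146) = 1022)
(-24*(-21) - 23)/((W + 103)**2) = (-24*(-21) - 23)/((1022 + 103)**2) = (504 - 23)/(1125**2) = 481/1265625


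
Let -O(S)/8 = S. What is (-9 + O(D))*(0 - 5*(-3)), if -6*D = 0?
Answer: -135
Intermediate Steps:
D = 0 (D = -⅙*0 = 0)
O(S) = -8*S
(-9 + O(D))*(0 - 5*(-3)) = (-9 - 8*0)*(0 - 5*(-3)) = (-9 + 0)*(0 + 15) = -9*15 = -135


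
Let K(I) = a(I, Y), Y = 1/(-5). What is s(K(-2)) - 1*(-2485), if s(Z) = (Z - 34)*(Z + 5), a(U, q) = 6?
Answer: 2177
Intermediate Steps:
Y = -1/5 ≈ -0.20000
K(I) = 6
s(Z) = (-34 + Z)*(5 + Z)
s(K(-2)) - 1*(-2485) = (-170 + 6**2 - 29*6) - 1*(-2485) = (-170 + 36 - 174) + 2485 = -308 + 2485 = 2177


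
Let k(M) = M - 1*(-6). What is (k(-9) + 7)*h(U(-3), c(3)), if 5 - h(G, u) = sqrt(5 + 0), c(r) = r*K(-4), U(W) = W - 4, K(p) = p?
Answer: 20 - 4*sqrt(5) ≈ 11.056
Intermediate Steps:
k(M) = 6 + M (k(M) = M + 6 = 6 + M)
U(W) = -4 + W
c(r) = -4*r (c(r) = r*(-4) = -4*r)
h(G, u) = 5 - sqrt(5) (h(G, u) = 5 - sqrt(5 + 0) = 5 - sqrt(5))
(k(-9) + 7)*h(U(-3), c(3)) = ((6 - 9) + 7)*(5 - sqrt(5)) = (-3 + 7)*(5 - sqrt(5)) = 4*(5 - sqrt(5)) = 20 - 4*sqrt(5)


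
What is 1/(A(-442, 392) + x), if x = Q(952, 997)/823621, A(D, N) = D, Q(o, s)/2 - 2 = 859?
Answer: -823621/364038760 ≈ -0.0022625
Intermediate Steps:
Q(o, s) = 1722 (Q(o, s) = 4 + 2*859 = 4 + 1718 = 1722)
x = 1722/823621 ≈ 0.0020908
1/(A(-442, 392) + x) = 1/(-442 + 1722/823621) = 1/(-364038760/823621) = -823621/364038760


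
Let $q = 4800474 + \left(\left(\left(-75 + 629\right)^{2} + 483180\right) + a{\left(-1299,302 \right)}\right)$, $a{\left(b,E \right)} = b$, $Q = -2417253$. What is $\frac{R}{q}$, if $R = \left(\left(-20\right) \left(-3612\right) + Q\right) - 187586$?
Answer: $- \frac{2532599}{5589271} \approx -0.45312$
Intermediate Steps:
$R = -2532599$ ($R = \left(\left(-20\right) \left(-3612\right) - 2417253\right) - 187586 = \left(72240 - 2417253\right) - 187586 = -2345013 - 187586 = -2532599$)
$q = 5589271$ ($q = 4800474 + \left(\left(\left(-75 + 629\right)^{2} + 483180\right) - 1299\right) = 4800474 + \left(\left(554^{2} + 483180\right) - 1299\right) = 4800474 + \left(\left(306916 + 483180\right) - 1299\right) = 4800474 + \left(790096 - 1299\right) = 4800474 + 788797 = 5589271$)
$\frac{R}{q} = - \frac{2532599}{5589271}$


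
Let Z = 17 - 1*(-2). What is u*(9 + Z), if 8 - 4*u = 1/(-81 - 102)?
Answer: 10255/183 ≈ 56.038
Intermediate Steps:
u = 1465/732 (u = 2 - 1/(4*(-81 - 102)) = 2 - 1/4/(-183) = 2 - 1/4*(-1/183) = 2 + 1/732 = 1465/732 ≈ 2.0014)
Z = 19 (Z = 17 + 2 = 19)
u*(9 + Z) = 1465*(9 + 19)/732 = (1465/732)*28 = 10255/183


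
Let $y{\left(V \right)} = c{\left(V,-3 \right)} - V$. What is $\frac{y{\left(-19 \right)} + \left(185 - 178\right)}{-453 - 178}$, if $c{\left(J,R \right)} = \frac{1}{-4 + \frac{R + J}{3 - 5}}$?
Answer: $- \frac{183}{4417} \approx -0.041431$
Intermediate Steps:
$c{\left(J,R \right)} = \frac{1}{-4 - \frac{J}{2} - \frac{R}{2}}$ ($c{\left(J,R \right)} = \frac{1}{-4 + \frac{J + R}{-2}} = \frac{1}{-4 + \left(J + R\right) \left(- \frac{1}{2}\right)} = \frac{1}{-4 - \left(\frac{J}{2} + \frac{R}{2}\right)} = \frac{1}{-4 - \frac{J}{2} - \frac{R}{2}}$)
$y{\left(V \right)} = - V - \frac{2}{5 + V}$ ($y{\left(V \right)} = - \frac{2}{8 + V - 3} - V = - \frac{2}{5 + V} - V = - V - \frac{2}{5 + V}$)
$\frac{y{\left(-19 \right)} + \left(185 - 178\right)}{-453 - 178} = \frac{\frac{-2 - - 19 \left(5 - 19\right)}{5 - 19} + \left(185 - 178\right)}{-453 - 178} = \frac{\frac{-2 - \left(-19\right) \left(-14\right)}{-14} + 7}{-631} = \left(- \frac{-2 - 266}{14} + 7\right) \left(- \frac{1}{631}\right) = \left(\left(- \frac{1}{14}\right) \left(-268\right) + 7\right) \left(- \frac{1}{631}\right) = \left(\frac{134}{7} + 7\right) \left(- \frac{1}{631}\right) = \frac{183}{7} \left(- \frac{1}{631}\right) = - \frac{183}{4417}$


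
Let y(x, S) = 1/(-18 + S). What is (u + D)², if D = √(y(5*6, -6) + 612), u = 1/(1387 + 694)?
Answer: 63602949431/103933464 + √88122/12486 ≈ 611.98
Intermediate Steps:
u = 1/2081 ≈ 0.00048054
D = √88122/12 (D = √(1/(-18 - 6) + 612) = √(1/(-24) + 612) = √(-1/24 + 612) = √(14687/24) = √88122/12 ≈ 24.738)
(u + D)² = (1/2081 + √88122/12)²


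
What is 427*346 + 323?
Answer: 148065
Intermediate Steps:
427*346 + 323 = 147742 + 323 = 148065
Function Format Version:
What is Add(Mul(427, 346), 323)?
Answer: 148065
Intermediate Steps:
Add(Mul(427, 346), 323) = Add(147742, 323) = 148065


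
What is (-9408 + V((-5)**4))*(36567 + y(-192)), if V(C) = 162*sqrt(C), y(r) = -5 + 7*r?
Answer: -188698044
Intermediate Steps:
(-9408 + V((-5)**4))*(36567 + y(-192)) = (-9408 + 162*sqrt((-5)**4))*(36567 + (-5 + 7*(-192))) = (-9408 + 162*sqrt(625))*(36567 + (-5 - 1344)) = (-9408 + 162*25)*(36567 - 1349) = (-9408 + 4050)*35218 = -5358*35218 = -188698044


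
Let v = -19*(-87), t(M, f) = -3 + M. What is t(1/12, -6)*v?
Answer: -19285/4 ≈ -4821.3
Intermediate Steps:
v = 1653
t(1/12, -6)*v = (-3 + 1/12)*1653 = -35/12*1653 = -19285/4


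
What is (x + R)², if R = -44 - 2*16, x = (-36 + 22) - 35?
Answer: 15625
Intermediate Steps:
x = -49 (x = -14 - 35 = -49)
R = -76 (R = -44 - 32 = -76)
(x + R)² = (-49 - 76)² = (-125)² = 15625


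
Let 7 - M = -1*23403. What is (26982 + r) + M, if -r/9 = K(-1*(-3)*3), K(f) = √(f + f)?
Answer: 50392 - 27*√2 ≈ 50354.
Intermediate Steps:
K(f) = √2*√f (K(f) = √(2*f) = √2*√f)
M = 23410 (M = 7 - (-1)*23403 = 7 - 1*(-23403) = 7 + 23403 = 23410)
r = -27*√2 (r = -9*√2*√(-1*(-3)*3) = -9*√2*√(3*3) = -9*√2*√9 = -9*√2*3 = -27*√2 ≈ -38.184)
(26982 + r) + M = (26982 - 27*√2) + 23410 = 50392 - 27*√2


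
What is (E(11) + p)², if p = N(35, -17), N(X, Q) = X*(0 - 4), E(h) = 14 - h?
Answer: 18769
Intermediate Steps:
N(X, Q) = -4*X (N(X, Q) = X*(-4) = -4*X)
p = -140 (p = -4*35 = -140)
(E(11) + p)² = ((14 - 1*11) - 140)² = ((14 - 11) - 140)² = (3 - 140)² = (-137)² = 18769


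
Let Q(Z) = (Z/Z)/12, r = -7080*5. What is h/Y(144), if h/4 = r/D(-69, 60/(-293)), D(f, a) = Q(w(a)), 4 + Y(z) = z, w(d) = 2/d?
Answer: -84960/7 ≈ -12137.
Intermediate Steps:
Y(z) = -4 + z
r = -35400
Q(Z) = 1/12 (Q(Z) = 1*(1/12) = 1/12)
D(f, a) = 1/12
h = -1699200 (h = 4*(-35400/1/12) = 4*(-35400*12) = 4*(-424800) = -1699200)
h/Y(144) = -1699200/(-4 + 144) = -1699200/140 = -1699200*1/140 = -84960/7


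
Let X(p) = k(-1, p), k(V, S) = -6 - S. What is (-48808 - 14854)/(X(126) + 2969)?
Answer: -63662/2837 ≈ -22.440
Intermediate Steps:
X(p) = -6 - p
(-48808 - 14854)/(X(126) + 2969) = (-48808 - 14854)/((-6 - 1*126) + 2969) = -63662/((-6 - 126) + 2969) = -63662/(-132 + 2969) = -63662/2837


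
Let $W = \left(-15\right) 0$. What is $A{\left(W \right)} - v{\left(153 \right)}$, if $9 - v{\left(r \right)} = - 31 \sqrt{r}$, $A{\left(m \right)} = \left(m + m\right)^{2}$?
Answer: $-9 - 93 \sqrt{17} \approx -392.45$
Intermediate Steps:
$W = 0$
$A{\left(m \right)} = 4 m^{2}$ ($A{\left(m \right)} = \left(2 m\right)^{2} = 4 m^{2}$)
$v{\left(r \right)} = 9 + 31 \sqrt{r}$ ($v{\left(r \right)} = 9 - - 31 \sqrt{r} = 9 + 31 \sqrt{r}$)
$A{\left(W \right)} - v{\left(153 \right)} = 4 \cdot 0^{2} - \left(9 + 31 \sqrt{153}\right) = 4 \cdot 0 - \left(9 + 31 \cdot 3 \sqrt{17}\right) = 0 - \left(9 + 93 \sqrt{17}\right) = -9 - 93 \sqrt{17}$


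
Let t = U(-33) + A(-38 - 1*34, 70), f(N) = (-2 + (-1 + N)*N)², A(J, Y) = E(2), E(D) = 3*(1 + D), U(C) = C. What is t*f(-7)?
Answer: -69984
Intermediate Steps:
E(D) = 3 + 3*D
A(J, Y) = 9 (A(J, Y) = 3 + 3*2 = 3 + 6 = 9)
f(N) = (-2 + N*(-1 + N))²
t = -24 (t = -33 + 9 = -24)
t*f(-7) = -24*(2 - 7 - 1*(-7)²)² = -24*(2 - 7 - 1*49)² = -24*(2 - 7 - 49)² = -24*(-54)² = -24*2916 = -69984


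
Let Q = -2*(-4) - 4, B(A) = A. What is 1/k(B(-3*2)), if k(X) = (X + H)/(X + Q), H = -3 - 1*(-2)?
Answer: 2/7 ≈ 0.28571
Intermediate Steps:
H = -1 (H = -3 + 2 = -1)
Q = 4 (Q = 8 - 4 = 4)
k(X) = (-1 + X)/(4 + X) (k(X) = (X - 1)/(X + 4) = (-1 + X)/(4 + X))
1/k(B(-3*2)) = 1/((-1 - 3*2)/(4 - 3*2)) = 1/((-1 - 6)/(4 - 6)) = 1/(-7/(-2)) = 1/(-½*(-7)) = 1/(7/2) = 2/7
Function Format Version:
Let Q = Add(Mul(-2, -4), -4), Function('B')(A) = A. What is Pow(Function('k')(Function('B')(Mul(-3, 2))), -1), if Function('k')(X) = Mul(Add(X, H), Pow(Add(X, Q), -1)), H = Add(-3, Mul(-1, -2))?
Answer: Rational(2, 7) ≈ 0.28571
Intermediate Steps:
H = -1 (H = Add(-3, 2) = -1)
Q = 4 (Q = Add(8, -4) = 4)
Function('k')(X) = Mul(Pow(Add(4, X), -1), Add(-1, X)) (Function('k')(X) = Mul(Add(X, -1), Pow(Add(X, 4), -1)) = Mul(Add(-1, X), Pow(Add(4, X), -1)) = Mul(Pow(Add(4, X), -1), Add(-1, X)))
Pow(Function('k')(Function('B')(Mul(-3, 2))), -1) = Pow(Mul(Pow(Add(4, Mul(-3, 2)), -1), Add(-1, Mul(-3, 2))), -1) = Pow(Mul(Pow(Add(4, -6), -1), Add(-1, -6)), -1) = Pow(Mul(Pow(-2, -1), -7), -1) = Pow(Mul(Rational(-1, 2), -7), -1) = Pow(Rational(7, 2), -1) = Rational(2, 7)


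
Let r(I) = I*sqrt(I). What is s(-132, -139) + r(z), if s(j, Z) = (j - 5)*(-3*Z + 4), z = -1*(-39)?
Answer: -57677 + 39*sqrt(39) ≈ -57433.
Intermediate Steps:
z = 39
r(I) = I**(3/2)
s(j, Z) = (-5 + j)*(4 - 3*Z)
s(-132, -139) + r(z) = (-20 + 4*(-132) + 15*(-139) - 3*(-139)*(-132)) + 39**(3/2) = (-20 - 528 - 2085 - 55044) + 39*sqrt(39) = -57677 + 39*sqrt(39)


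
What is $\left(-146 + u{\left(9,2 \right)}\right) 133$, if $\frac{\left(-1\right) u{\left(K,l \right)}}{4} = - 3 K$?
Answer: $-5054$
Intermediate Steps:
$u{\left(K,l \right)} = 12 K$ ($u{\left(K,l \right)} = - 4 \left(- 3 K\right) = 12 K$)
$\left(-146 + u{\left(9,2 \right)}\right) 133 = \left(-146 + 12 \cdot 9\right) 133 = \left(-146 + 108\right) 133 = \left(-38\right) 133 = -5054$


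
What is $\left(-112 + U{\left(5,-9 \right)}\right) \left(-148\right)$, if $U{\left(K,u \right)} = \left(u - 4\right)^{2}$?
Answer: $-8436$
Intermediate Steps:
$U{\left(K,u \right)} = \left(-4 + u\right)^{2}$
$\left(-112 + U{\left(5,-9 \right)}\right) \left(-148\right) = \left(-112 + \left(-4 - 9\right)^{2}\right) \left(-148\right) = \left(-112 + \left(-13\right)^{2}\right) \left(-148\right) = \left(-112 + 169\right) \left(-148\right) = 57 \left(-148\right) = -8436$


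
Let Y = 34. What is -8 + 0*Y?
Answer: -8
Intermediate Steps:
-8 + 0*Y = -8 + 0*34 = -8 + 0 = -8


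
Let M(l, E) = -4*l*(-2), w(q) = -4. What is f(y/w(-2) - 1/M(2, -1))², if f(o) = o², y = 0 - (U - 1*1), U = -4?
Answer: 194481/65536 ≈ 2.9675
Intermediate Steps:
M(l, E) = 8*l
y = 5 (y = 0 - (-4 - 1*1) = 0 - (-4 - 1) = 0 - 1*(-5) = 0 + 5 = 5)
f(y/w(-2) - 1/M(2, -1))² = ((5/(-4) - 1/(8*2))²)² = ((5*(-¼) - 1/16)²)² = ((-5/4 - 1*1/16)²)² = ((-5/4 - 1/16)²)² = ((-21/16)²)² = (441/256)² = 194481/65536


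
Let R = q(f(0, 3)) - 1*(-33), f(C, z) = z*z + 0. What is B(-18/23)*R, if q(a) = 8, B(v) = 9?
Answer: 369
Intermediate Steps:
f(C, z) = z² (f(C, z) = z² + 0 = z²)
R = 41 (R = 8 - 1*(-33) = 8 + 33 = 41)
B(-18/23)*R = 9*41 = 369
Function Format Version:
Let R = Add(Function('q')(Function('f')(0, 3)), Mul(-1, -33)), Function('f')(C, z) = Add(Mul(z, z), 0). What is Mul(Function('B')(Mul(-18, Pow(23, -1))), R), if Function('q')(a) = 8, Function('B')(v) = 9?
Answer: 369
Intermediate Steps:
Function('f')(C, z) = Pow(z, 2) (Function('f')(C, z) = Add(Pow(z, 2), 0) = Pow(z, 2))
R = 41 (R = Add(8, Mul(-1, -33)) = Add(8, 33) = 41)
Mul(Function('B')(Mul(-18, Pow(23, -1))), R) = Mul(9, 41) = 369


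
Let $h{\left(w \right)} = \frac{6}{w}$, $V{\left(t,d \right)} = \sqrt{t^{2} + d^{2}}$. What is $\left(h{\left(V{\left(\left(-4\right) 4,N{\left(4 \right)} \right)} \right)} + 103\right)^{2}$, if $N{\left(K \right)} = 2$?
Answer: $\frac{689594}{65} + \frac{618 \sqrt{65}}{65} \approx 10686.0$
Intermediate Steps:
$V{\left(t,d \right)} = \sqrt{d^{2} + t^{2}}$
$\left(h{\left(V{\left(\left(-4\right) 4,N{\left(4 \right)} \right)} \right)} + 103\right)^{2} = \left(\frac{6}{\sqrt{2^{2} + \left(\left(-4\right) 4\right)^{2}}} + 103\right)^{2} = \left(\frac{6}{\sqrt{4 + \left(-16\right)^{2}}} + 103\right)^{2} = \left(\frac{6}{\sqrt{4 + 256}} + 103\right)^{2} = \left(\frac{6}{\sqrt{260}} + 103\right)^{2} = \left(\frac{6}{2 \sqrt{65}} + 103\right)^{2} = \left(6 \frac{\sqrt{65}}{130} + 103\right)^{2} = \left(\frac{3 \sqrt{65}}{65} + 103\right)^{2} = \left(103 + \frac{3 \sqrt{65}}{65}\right)^{2}$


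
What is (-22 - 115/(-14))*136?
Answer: -13124/7 ≈ -1874.9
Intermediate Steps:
(-22 - 115/(-14))*136 = (-22 - 115*(-1/14))*136 = (-22 + 115/14)*136 = -193/14*136 = -13124/7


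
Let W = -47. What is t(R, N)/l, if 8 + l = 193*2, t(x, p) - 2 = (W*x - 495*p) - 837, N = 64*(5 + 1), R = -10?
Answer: -190445/378 ≈ -503.82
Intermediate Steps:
N = 384 (N = 64*6 = 384)
t(x, p) = -835 - 495*p - 47*x (t(x, p) = 2 + ((-47*x - 495*p) - 837) = 2 + ((-495*p - 47*x) - 837) = 2 + (-837 - 495*p - 47*x) = -835 - 495*p - 47*x)
l = 378 (l = -8 + 193*2 = -8 + 386 = 378)
t(R, N)/l = (-835 - 495*384 - 47*(-10))/378 = (-835 - 190080 + 470)*(1/378) = -190445*1/378 = -190445/378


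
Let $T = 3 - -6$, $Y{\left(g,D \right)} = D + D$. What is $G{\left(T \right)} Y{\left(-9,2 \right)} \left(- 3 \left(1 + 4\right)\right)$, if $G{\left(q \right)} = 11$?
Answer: $-660$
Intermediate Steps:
$Y{\left(g,D \right)} = 2 D$
$T = 9$ ($T = 3 + 6 = 9$)
$G{\left(T \right)} Y{\left(-9,2 \right)} \left(- 3 \left(1 + 4\right)\right) = 11 \cdot 2 \cdot 2 \left(- 3 \left(1 + 4\right)\right) = 11 \cdot 4 \left(\left(-3\right) 5\right) = 44 \left(-15\right) = -660$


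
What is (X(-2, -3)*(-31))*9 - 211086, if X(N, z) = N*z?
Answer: -212760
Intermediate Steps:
(X(-2, -3)*(-31))*9 - 211086 = (-2*(-3)*(-31))*9 - 211086 = (6*(-31))*9 - 211086 = -186*9 - 211086 = -1674 - 211086 = -212760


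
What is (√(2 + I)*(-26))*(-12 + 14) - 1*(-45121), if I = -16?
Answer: 45121 - 52*I*√14 ≈ 45121.0 - 194.57*I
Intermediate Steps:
(√(2 + I)*(-26))*(-12 + 14) - 1*(-45121) = (√(2 - 16)*(-26))*(-12 + 14) - 1*(-45121) = (√(-14)*(-26))*2 + 45121 = ((I*√14)*(-26))*2 + 45121 = -26*I*√14*2 + 45121 = -52*I*√14 + 45121 = 45121 - 52*I*√14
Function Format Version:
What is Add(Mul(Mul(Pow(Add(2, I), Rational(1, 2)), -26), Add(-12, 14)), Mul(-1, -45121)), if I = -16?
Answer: Add(45121, Mul(-52, I, Pow(14, Rational(1, 2)))) ≈ Add(45121., Mul(-194.57, I))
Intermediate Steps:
Add(Mul(Mul(Pow(Add(2, I), Rational(1, 2)), -26), Add(-12, 14)), Mul(-1, -45121)) = Add(Mul(Mul(Pow(Add(2, -16), Rational(1, 2)), -26), Add(-12, 14)), Mul(-1, -45121)) = Add(Mul(Mul(Pow(-14, Rational(1, 2)), -26), 2), 45121) = Add(Mul(Mul(Mul(I, Pow(14, Rational(1, 2))), -26), 2), 45121) = Add(Mul(Mul(-26, I, Pow(14, Rational(1, 2))), 2), 45121) = Add(Mul(-52, I, Pow(14, Rational(1, 2))), 45121) = Add(45121, Mul(-52, I, Pow(14, Rational(1, 2))))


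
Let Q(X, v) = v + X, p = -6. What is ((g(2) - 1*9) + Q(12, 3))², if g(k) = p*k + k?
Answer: 16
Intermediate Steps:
g(k) = -5*k (g(k) = -6*k + k = -5*k)
Q(X, v) = X + v
((g(2) - 1*9) + Q(12, 3))² = ((-5*2 - 1*9) + (12 + 3))² = ((-10 - 9) + 15)² = (-19 + 15)² = (-4)² = 16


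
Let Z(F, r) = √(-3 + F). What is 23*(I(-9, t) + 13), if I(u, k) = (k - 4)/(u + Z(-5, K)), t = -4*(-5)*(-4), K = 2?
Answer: 43999/89 + 3864*I*√2/89 ≈ 494.37 + 61.399*I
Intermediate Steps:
t = -80 (t = 20*(-4) = -80)
I(u, k) = (-4 + k)/(u + 2*I*√2) (I(u, k) = (k - 4)/(u + √(-3 - 5)) = (-4 + k)/(u + √(-8)) = (-4 + k)/(u + 2*I*√2))
23*(I(-9, t) + 13) = 23*((-4 - 80)/(-9 + 2*I*√2) + 13) = 23*(-84/(-9 + 2*I*√2) + 13) = 23*(13 - 84/(-9 + 2*I*√2)) = 299 - 1932/(-9 + 2*I*√2)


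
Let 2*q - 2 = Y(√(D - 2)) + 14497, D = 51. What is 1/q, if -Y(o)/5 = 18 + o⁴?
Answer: 1/1202 ≈ 0.00083195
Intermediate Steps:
Y(o) = -90 - 5*o⁴ (Y(o) = -5*(18 + o⁴) = -90 - 5*o⁴)
q = 1202 (q = 1 + ((-90 - 5*(51 - 2)²) + 14497)/2 = 1 + ((-90 - 5*(√49)⁴) + 14497)/2 = 1 + ((-90 - 5*7⁴) + 14497)/2 = 1 + ((-90 - 5*2401) + 14497)/2 = 1 + ((-90 - 12005) + 14497)/2 = 1 + (-12095 + 14497)/2 = 1 + (½)*2402 = 1 + 1201 = 1202)
1/q = 1/1202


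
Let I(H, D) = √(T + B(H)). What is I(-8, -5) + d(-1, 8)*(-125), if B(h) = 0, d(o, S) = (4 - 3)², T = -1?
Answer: -125 + I ≈ -125.0 + 1.0*I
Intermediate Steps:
d(o, S) = 1 (d(o, S) = 1² = 1)
I(H, D) = I (I(H, D) = √(-1 + 0) = √(-1) = I)
I(-8, -5) + d(-1, 8)*(-125) = I + 1*(-125) = I - 125 = -125 + I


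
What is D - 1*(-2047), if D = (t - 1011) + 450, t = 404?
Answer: 1890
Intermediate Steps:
D = -157 (D = (404 - 1011) + 450 = -607 + 450 = -157)
D - 1*(-2047) = -157 - 1*(-2047) = -157 + 2047 = 1890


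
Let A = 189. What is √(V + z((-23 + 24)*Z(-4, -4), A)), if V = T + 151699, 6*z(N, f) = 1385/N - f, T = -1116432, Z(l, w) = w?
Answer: I*√138934398/12 ≈ 982.25*I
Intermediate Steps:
z(N, f) = -f/6 + 1385/(6*N) (z(N, f) = (1385/N - f)/6 = (-f + 1385/N)/6 = -f/6 + 1385/(6*N))
V = -964733 (V = -1116432 + 151699 = -964733)
√(V + z((-23 + 24)*Z(-4, -4), A)) = √(-964733 + (1385 - 1*(-23 + 24)*(-4)*189)/(6*(((-23 + 24)*(-4))))) = √(-964733 + (1385 - 1*1*(-4)*189)/(6*((1*(-4))))) = √(-964733 + (⅙)*(1385 - 1*(-4)*189)/(-4)) = √(-964733 + (⅙)*(-¼)*(1385 + 756)) = √(-964733 + (⅙)*(-¼)*2141) = √(-964733 - 2141/24) = √(-23155733/24) = I*√138934398/12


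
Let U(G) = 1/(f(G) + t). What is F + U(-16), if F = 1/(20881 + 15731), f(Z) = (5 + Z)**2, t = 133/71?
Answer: 54337/6654231 ≈ 0.0081658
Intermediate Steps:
t = 133/71 (t = 133*(1/71) = 133/71 ≈ 1.8732)
F = 1/36612 ≈ 2.7313e-5
U(G) = 1/(133/71 + (5 + G)**2) (U(G) = 1/((5 + G)**2 + 133/71) = 1/(133/71 + (5 + G)**2))
F + U(-16) = 1/36612 + 71/(133 + 71*(5 - 16)**2) = 1/36612 + 71/(133 + 71*(-11)**2) = 1/36612 + 71/(133 + 71*121) = 1/36612 + 71/(133 + 8591) = 1/36612 + 71/8724 = 54337/6654231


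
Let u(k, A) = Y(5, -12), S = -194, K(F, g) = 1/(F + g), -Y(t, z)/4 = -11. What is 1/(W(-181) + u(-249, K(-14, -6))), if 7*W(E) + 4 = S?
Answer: 7/110 ≈ 0.063636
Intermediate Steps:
Y(t, z) = 44 (Y(t, z) = -4*(-11) = 44)
u(k, A) = 44
W(E) = -198/7 (W(E) = -4/7 + (⅐)*(-194) = -4/7 - 194/7 = -198/7)
1/(W(-181) + u(-249, K(-14, -6))) = 1/(-198/7 + 44) = 1/(110/7) = 7/110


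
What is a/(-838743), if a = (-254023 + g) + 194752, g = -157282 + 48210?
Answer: 168343/838743 ≈ 0.20071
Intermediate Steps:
g = -109072
a = -168343 (a = (-254023 - 109072) + 194752 = -363095 + 194752 = -168343)
a/(-838743) = -168343/(-838743) = -168343*(-1/838743) = 168343/838743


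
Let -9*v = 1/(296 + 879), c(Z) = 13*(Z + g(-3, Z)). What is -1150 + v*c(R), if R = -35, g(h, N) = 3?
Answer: -12160834/10575 ≈ -1150.0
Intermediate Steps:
c(Z) = 39 + 13*Z (c(Z) = 13*(Z + 3) = 13*(3 + Z) = 39 + 13*Z)
v = -1/10575 (v = -1/(9*(296 + 879)) = -⅑/1175 = -⅑*1/1175 = -1/10575 ≈ -9.4563e-5)
-1150 + v*c(R) = -1150 - (39 + 13*(-35))/10575 = -1150 - (39 - 455)/10575 = -1150 - 1/10575*(-416) = -1150 + 416/10575 = -12160834/10575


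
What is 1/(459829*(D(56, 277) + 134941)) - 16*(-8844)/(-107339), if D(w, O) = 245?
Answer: -8796234361616437/6672454490000766 ≈ -1.3183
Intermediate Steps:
1/(459829*(D(56, 277) + 134941)) - 16*(-8844)/(-107339) = 1/(459829*(245 + 134941)) - 16*(-8844)/(-107339) = (1/459829)/135186 + 141504*(-1/107339) = (1/459829)*(1/135186) - 141504/107339 = 1/62162443194 - 141504/107339 = -8796234361616437/6672454490000766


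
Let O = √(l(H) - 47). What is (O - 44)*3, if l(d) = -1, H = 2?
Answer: -132 + 12*I*√3 ≈ -132.0 + 20.785*I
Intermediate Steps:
O = 4*I*√3 (O = √(-1 - 47) = √(-48) = 4*I*√3 ≈ 6.9282*I)
(O - 44)*3 = (4*I*√3 - 44)*3 = (-44 + 4*I*√3)*3 = -132 + 12*I*√3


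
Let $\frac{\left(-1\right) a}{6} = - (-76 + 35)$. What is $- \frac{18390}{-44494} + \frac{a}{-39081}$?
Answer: $\frac{121607519}{289811669} \approx 0.41961$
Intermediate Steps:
$a = -246$ ($a = - 6 \left(- (-76 + 35)\right) = - 6 \left(\left(-1\right) \left(-41\right)\right) = \left(-6\right) 41 = -246$)
$- \frac{18390}{-44494} + \frac{a}{-39081} = - \frac{18390}{-44494} - \frac{246}{-39081} = \left(-18390\right) \left(- \frac{1}{44494}\right) - - \frac{82}{13027} = \frac{9195}{22247} + \frac{82}{13027} = \frac{121607519}{289811669}$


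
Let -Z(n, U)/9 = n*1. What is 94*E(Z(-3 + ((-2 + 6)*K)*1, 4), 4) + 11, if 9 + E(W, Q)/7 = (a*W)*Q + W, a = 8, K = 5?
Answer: -3328153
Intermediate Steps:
Z(n, U) = -9*n
E(W, Q) = -63 + 7*W + 56*Q*W (E(W, Q) = -63 + 7*((8*W)*Q + W) = -63 + 7*(8*Q*W + W) = -63 + 7*(W + 8*Q*W) = -63 + (7*W + 56*Q*W) = -63 + 7*W + 56*Q*W)
94*E(Z(-3 + ((-2 + 6)*K)*1, 4), 4) + 11 = 94*(-63 + 7*(-9*(-3 + ((-2 + 6)*5)*1)) + 56*4*(-9*(-3 + ((-2 + 6)*5)*1))) + 11 = 94*(-63 + 7*(-9*(-3 + (4*5)*1)) + 56*4*(-9*(-3 + (4*5)*1))) + 11 = 94*(-63 + 7*(-9*(-3 + 20*1)) + 56*4*(-9*(-3 + 20*1))) + 11 = 94*(-63 + 7*(-9*(-3 + 20)) + 56*4*(-9*(-3 + 20))) + 11 = 94*(-63 + 7*(-9*17) + 56*4*(-9*17)) + 11 = 94*(-63 + 7*(-153) + 56*4*(-153)) + 11 = 94*(-63 - 1071 - 34272) + 11 = 94*(-35406) + 11 = -3328164 + 11 = -3328153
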